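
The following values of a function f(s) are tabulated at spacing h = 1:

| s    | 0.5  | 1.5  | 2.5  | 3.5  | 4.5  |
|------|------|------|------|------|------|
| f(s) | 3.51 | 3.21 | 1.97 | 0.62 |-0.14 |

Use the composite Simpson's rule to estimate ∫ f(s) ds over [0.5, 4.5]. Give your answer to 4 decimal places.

h = 1, n = 4.
(h/3)·[y₀ + 4y₁ + 2y₂ + 4y₃ + y₄] = 0.333333·(22.63) = 7.5433.

7.5433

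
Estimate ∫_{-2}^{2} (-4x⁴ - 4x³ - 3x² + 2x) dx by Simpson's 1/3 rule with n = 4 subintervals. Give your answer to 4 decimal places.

h = (2 − (-2))/4 = 1.
Nodes x₀,…,x₄ = -2, -1, 0, 1, 2.
f(x) = -4x⁴ - 4x³ - 3x² + 2x: f₀=-48, f₁=-5, f₂=0, f₃=-9, f₄=-104.
(h/3)·[f₀ + 4f₁ + 2f₂ + 4f₃ + f₄] = 0.333333·(-208) = -69.3333.

-69.3333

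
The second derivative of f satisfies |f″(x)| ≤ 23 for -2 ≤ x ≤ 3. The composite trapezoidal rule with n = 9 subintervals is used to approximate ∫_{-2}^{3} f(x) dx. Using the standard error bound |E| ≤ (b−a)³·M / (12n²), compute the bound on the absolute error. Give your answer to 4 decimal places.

|E| ≤ (5)³·23 / (12·9²) = 2875/972 = 2.9578.

2.9578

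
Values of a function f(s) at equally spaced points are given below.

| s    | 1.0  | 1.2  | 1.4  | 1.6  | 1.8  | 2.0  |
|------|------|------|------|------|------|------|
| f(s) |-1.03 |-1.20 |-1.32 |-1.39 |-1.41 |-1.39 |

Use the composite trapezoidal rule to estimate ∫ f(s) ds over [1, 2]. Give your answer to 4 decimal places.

h = 0.2, n = 5.
(h/2)·[y₀ + 2y₁ + 2y₂ + 2y₃ + 2y₄ + y₅] = 0.1·(-13.06) = -1.3060.

-1.3060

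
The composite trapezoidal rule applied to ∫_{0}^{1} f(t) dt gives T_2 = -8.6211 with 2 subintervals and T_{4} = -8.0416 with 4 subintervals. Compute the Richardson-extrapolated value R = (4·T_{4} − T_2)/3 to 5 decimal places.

R = (4·T_{4} − T_2) / 3 = (4·(-8.0416) − (-8.6211))/3 = (-23.5453)/3 = -7.84843.

-7.84843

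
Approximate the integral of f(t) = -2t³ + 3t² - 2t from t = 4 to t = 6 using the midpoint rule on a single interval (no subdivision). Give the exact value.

M = (b−a)·f(5) = 2·(-185) = -370.

-370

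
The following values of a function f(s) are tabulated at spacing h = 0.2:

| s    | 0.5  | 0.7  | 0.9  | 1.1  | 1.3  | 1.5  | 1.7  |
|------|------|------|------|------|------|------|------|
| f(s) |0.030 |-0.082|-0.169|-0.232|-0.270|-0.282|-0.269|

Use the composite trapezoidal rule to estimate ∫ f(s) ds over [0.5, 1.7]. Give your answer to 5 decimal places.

h = 0.2, n = 6.
(h/2)·[y₀ + 2y₁ + 2y₂ + 2y₃ + 2y₄ + 2y₅ + y₆] = 0.1·(-2.309) = -0.23090.

-0.23090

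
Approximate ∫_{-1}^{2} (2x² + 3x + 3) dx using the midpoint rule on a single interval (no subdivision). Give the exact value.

M = (b−a)·f(0.5) = 3·(5) = 15.

15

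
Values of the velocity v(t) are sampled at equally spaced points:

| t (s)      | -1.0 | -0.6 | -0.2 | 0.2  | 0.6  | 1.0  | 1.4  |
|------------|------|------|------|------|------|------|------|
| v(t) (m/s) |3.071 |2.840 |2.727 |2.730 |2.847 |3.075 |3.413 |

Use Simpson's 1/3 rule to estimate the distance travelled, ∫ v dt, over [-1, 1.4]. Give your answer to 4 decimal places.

6.9616

h = 0.4, n = 6.
(h/3)·[y₀ + 4y₁ + 2y₂ + 4y₃ + 2y₄ + 4y₅ + y₆] = 0.133333·(52.212) = 6.9616.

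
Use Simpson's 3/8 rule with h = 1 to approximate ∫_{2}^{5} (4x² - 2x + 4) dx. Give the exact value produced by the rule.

147

h = (5 − 2)/3 = 1.
Nodes x₀,…,x₃ = 2, 3, 4, 5.
f(x) = 4x² - 2x + 4: f₀=16, f₁=34, f₂=60, f₃=94.
(3h/8)·[f₀ + 3f₁ + 3f₂ + f₃] = 0.375·(392) = 147.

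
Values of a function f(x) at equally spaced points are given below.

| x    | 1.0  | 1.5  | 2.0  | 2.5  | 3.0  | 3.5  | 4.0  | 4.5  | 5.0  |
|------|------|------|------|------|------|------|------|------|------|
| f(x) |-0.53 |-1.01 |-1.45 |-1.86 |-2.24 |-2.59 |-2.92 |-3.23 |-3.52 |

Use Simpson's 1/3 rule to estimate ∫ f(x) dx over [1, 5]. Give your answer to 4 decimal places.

h = 0.5, n = 8.
(h/3)·[y₀ + 4y₁ + 2y₂ + 4y₃ + 2y₄ + 4y₅ + 2y₆ + 4y₇ + y₈] = 0.166667·(-52.03) = -8.6717.

-8.6717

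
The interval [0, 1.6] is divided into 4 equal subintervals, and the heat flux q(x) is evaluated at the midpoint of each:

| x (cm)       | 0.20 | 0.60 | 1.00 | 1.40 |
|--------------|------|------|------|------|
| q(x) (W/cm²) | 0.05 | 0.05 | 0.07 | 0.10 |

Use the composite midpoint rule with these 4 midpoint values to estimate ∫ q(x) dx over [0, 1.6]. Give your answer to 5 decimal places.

h = 0.4, n = 4.
h·[y(m₁) + y(m₂) + y(m₃) + y(m₄)] = 0.4·(0.27) = 0.10800.

0.10800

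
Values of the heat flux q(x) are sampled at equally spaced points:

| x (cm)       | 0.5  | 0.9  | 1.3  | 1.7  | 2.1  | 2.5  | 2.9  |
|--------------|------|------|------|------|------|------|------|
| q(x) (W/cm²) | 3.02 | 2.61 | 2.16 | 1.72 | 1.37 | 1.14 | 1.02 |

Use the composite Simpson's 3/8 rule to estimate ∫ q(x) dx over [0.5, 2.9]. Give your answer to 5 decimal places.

h = 0.4, n = 6.
(3h/8)·[y₀ + 3y₁ + 3y₂ + 2y₃ + 3y₄ + 3y₅ + y₆] = 0.15·(29.32) = 4.39800.

4.39800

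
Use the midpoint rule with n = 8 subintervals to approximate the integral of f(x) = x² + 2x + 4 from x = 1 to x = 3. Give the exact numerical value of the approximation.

h = (3 − 1)/8 = 0.25.
Midpoints m₁,…,m₈ = 1.125, 1.375, 1.625, 1.875, 2.125, 2.375, 2.625, 2.875.
f(m₁)=7.515625, f(m₂)=8.640625, f(m₃)=9.890625, f(m₄)=11.265625, f(m₅)=12.765625, f(m₆)=14.390625, f(m₇)=16.140625, f(m₈)=18.015625.
h·[f(m₁) + f(m₂) + f(m₃) + f(m₄) + f(m₅) + f(m₆) + f(m₇) + f(m₈)] = 0.25·(98.625) = 24.65625.

24.65625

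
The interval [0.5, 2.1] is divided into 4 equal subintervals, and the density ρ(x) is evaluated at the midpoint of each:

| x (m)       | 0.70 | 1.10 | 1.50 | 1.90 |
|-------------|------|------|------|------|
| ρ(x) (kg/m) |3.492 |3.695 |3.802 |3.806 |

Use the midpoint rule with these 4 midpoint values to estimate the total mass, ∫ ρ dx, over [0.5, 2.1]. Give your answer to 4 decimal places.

h = 0.4, n = 4.
h·[y(m₁) + y(m₂) + y(m₃) + y(m₄)] = 0.4·(14.795) = 5.9180.

5.9180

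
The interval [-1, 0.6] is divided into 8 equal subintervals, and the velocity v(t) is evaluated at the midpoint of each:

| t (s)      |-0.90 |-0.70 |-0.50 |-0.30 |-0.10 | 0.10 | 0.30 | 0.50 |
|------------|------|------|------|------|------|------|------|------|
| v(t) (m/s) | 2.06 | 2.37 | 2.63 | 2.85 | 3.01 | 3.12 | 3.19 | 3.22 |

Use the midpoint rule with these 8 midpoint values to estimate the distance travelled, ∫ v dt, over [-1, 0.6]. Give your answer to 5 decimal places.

4.49000

h = 0.2, n = 8.
h·[y(m₁) + y(m₂) + y(m₃) + y(m₄) + y(m₅) + y(m₆) + y(m₇) + y(m₈)] = 0.2·(22.45) = 4.49000.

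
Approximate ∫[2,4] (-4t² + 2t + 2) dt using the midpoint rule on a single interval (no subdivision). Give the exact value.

M = (b−a)·f(3) = 2·(-28) = -56.

-56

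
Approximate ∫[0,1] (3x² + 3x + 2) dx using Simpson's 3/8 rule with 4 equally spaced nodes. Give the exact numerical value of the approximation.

h = (1 − 0)/3 = 0.333333.
Nodes x₀,…,x₃ = 0, 0.333333, 0.666667, 1.
f(x) = 3x² + 3x + 2: f₀=2, f₁=3.333333, f₂=5.333333, f₃=8.
(3h/8)·[f₀ + 3f₁ + 3f₂ + f₃] = 0.125·(36) = 4.5.

4.5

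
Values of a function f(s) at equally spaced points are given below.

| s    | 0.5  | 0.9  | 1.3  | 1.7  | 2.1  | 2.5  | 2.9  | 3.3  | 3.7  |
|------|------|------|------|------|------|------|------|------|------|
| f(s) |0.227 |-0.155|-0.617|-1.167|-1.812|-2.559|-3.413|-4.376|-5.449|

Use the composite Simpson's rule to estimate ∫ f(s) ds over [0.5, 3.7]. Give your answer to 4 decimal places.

h = 0.4, n = 8.
(h/3)·[y₀ + 4y₁ + 2y₂ + 4y₃ + 2y₄ + 4y₅ + 2y₆ + 4y₇ + y₈] = 0.133333·(-49.934) = -6.6579.

-6.6579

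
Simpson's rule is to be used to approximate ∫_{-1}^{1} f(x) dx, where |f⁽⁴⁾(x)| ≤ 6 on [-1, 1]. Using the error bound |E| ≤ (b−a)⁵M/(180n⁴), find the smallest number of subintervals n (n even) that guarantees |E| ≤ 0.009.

Need 192/(180n⁴) ≤ 0.009.
n⁴ ≥ 192/(180·0.009) = 118.519 ⇒ n ≥ 3.2995, so the smallest even n is 4. (n must be even for Simpson's rule.)

4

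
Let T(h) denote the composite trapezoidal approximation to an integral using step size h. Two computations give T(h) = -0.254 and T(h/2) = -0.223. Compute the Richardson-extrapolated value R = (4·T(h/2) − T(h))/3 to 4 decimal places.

-0.2127

R = (4·T(h/2) − T(h)) / 3 = (4·(-0.223) − (-0.254))/3 = (-0.638)/3 = -0.2127.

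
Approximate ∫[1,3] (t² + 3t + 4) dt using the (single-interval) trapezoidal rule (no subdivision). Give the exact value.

30

T = (b−a)/2 · [f(1) + f(3)] = 1·[8 + 22] = 30.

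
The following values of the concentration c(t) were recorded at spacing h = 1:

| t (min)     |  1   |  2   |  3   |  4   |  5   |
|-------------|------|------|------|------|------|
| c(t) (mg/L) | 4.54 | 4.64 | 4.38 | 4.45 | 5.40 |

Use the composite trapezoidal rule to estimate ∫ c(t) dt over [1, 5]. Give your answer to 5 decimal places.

h = 1, n = 4.
(h/2)·[y₀ + 2y₁ + 2y₂ + 2y₃ + y₄] = 0.5·(36.88) = 18.44000.

18.44000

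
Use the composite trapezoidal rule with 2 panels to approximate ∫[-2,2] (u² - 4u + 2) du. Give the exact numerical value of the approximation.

16

h = (2 − (-2))/2 = 2.
Nodes u₀,…,u₂ = -2, 0, 2.
f(u) = u² - 4u + 2: f₀=14, f₁=2, f₂=-2.
(h/2)·[f₀ + 2f₁ + f₂] = 1·(16) = 16.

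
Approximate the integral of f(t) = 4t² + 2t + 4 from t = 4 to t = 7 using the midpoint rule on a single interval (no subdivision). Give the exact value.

408

M = (b−a)·f(5.5) = 3·(136) = 408.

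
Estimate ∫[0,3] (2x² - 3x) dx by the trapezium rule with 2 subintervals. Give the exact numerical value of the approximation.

h = (3 − 0)/2 = 1.5.
Nodes x₀,…,x₂ = 0, 1.5, 3.
f(x) = 2x² - 3x: f₀=0, f₁=0, f₂=9.
(h/2)·[f₀ + 2f₁ + f₂] = 0.75·(9) = 6.75.

6.75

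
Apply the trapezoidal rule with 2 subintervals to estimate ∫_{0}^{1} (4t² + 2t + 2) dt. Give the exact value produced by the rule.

h = (1 − 0)/2 = 0.5.
Nodes t₀,…,t₂ = 0, 0.5, 1.
f(t) = 4t² + 2t + 2: f₀=2, f₁=4, f₂=8.
(h/2)·[f₀ + 2f₁ + f₂] = 0.25·(18) = 4.5.

4.5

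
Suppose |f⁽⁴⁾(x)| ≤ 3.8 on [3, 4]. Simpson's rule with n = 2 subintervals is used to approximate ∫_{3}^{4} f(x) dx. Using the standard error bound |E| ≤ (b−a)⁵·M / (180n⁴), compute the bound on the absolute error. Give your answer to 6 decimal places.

0.001319

|E| ≤ (1)⁵·3.8 / (180·2⁴) = 3.8/2880 = 0.001319.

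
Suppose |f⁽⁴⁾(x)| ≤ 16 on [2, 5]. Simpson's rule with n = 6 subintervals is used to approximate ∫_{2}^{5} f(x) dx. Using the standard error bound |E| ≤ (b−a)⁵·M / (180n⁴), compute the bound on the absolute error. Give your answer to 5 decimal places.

0.01667

|E| ≤ (3)⁵·16 / (180·6⁴) = 3888/233280 = 0.01667.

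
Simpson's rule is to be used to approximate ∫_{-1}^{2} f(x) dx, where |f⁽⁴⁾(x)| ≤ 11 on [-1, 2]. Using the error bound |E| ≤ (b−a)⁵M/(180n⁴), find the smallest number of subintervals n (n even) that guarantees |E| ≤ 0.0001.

Need 2673/(180n⁴) ≤ 0.0001.
n⁴ ≥ 2673/(180·0.0001) = 148500 ⇒ n ≥ 19.6305, so the smallest even n is 20. (n must be even for Simpson's rule.)

20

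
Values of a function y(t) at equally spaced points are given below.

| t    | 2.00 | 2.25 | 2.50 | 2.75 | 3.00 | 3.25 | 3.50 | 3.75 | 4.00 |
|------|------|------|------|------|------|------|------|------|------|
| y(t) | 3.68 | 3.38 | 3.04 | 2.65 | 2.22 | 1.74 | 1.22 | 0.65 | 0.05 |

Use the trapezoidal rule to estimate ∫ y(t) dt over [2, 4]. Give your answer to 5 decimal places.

h = 0.25, n = 8.
(h/2)·[y₀ + 2y₁ + 2y₂ + 2y₃ + 2y₄ + 2y₅ + 2y₆ + 2y₇ + y₈] = 0.125·(33.53) = 4.19125.

4.19125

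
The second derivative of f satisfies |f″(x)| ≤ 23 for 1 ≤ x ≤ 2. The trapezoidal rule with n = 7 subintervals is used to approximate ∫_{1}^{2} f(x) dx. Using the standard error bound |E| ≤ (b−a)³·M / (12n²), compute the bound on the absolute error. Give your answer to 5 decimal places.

0.03912

|E| ≤ (1)³·23 / (12·7²) = 23/588 = 0.03912.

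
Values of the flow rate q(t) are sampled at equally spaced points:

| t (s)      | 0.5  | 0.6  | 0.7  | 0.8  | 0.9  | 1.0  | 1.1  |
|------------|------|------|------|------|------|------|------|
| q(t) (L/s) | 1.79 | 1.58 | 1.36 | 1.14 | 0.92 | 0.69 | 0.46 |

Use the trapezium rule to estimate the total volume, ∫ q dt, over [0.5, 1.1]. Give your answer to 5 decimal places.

h = 0.1, n = 6.
(h/2)·[y₀ + 2y₁ + 2y₂ + 2y₃ + 2y₄ + 2y₅ + y₆] = 0.05·(13.63) = 0.68150.

0.68150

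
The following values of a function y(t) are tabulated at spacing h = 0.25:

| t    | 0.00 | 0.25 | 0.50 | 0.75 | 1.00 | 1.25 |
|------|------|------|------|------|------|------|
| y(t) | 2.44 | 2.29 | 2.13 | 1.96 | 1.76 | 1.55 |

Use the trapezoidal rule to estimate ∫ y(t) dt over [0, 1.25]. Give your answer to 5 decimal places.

2.53375

h = 0.25, n = 5.
(h/2)·[y₀ + 2y₁ + 2y₂ + 2y₃ + 2y₄ + y₅] = 0.125·(20.27) = 2.53375.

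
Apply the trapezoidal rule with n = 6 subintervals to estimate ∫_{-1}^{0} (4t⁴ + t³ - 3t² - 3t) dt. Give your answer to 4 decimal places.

1.0661

h = (0 − (-1))/6 = 0.166667.
Nodes t₀,…,t₆ = -1, -0.833333, -0.666667, -0.5, -0.333333, -0.166667, 0.
f(t) = 4t⁴ + t³ - 3t² - 3t: f₀=3, f₁=1.766975, f₂=1.160494, f₃=0.875, f₄=0.679012, f₅=0.415123, f₆=0.
(h/2)·[f₀ + 2f₁ + 2f₂ + 2f₃ + 2f₄ + 2f₅ + f₆] = 0.083333·(12.793210) = 1.0661.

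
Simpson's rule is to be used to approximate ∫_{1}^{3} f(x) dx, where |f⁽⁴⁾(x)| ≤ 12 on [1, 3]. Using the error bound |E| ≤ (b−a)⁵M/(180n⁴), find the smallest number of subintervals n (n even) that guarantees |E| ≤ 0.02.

Need 384/(180n⁴) ≤ 0.02.
n⁴ ≥ 384/(180·0.02) = 106.667 ⇒ n ≥ 3.2137, so the smallest even n is 4. (n must be even for Simpson's rule.)

4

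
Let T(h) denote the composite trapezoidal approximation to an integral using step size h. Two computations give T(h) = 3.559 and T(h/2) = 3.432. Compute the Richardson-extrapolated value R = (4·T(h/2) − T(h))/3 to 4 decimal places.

3.3897

R = (4·T(h/2) − T(h)) / 3 = (4·3.432 − 3.559)/3 = (10.169)/3 = 3.3897.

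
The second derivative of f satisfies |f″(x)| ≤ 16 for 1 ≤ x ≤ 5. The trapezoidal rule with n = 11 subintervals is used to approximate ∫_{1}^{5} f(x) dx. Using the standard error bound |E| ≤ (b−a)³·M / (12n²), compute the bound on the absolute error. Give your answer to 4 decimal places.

0.7052

|E| ≤ (4)³·16 / (12·11²) = 1024/1452 = 0.7052.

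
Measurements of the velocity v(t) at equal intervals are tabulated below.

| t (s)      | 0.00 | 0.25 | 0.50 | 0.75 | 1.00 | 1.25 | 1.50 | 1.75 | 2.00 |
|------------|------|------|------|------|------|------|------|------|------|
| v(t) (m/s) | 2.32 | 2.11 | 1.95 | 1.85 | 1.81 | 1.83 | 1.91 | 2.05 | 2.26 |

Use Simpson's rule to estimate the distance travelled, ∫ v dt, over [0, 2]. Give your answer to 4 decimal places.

3.9400

h = 0.25, n = 8.
(h/3)·[y₀ + 4y₁ + 2y₂ + 4y₃ + 2y₄ + 4y₅ + 2y₆ + 4y₇ + y₈] = 0.083333·(47.28) = 3.9400.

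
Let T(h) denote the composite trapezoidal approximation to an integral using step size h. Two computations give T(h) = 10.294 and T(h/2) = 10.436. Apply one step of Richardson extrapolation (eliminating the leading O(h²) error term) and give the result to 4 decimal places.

10.4833

R = (4·T(h/2) − T(h)) / 3 = (4·10.436 − 10.294)/3 = (31.450)/3 = 10.4833.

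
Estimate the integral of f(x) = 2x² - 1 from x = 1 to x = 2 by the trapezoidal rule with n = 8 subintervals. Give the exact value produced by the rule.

h = (2 − 1)/8 = 0.125.
Nodes x₀,…,x₈ = 1, 1.125, 1.25, 1.375, 1.5, 1.625, 1.75, 1.875, 2.
f(x) = 2x² - 1: f₀=1, f₁=1.53125, f₂=2.125, f₃=2.78125, f₄=3.5, f₅=4.28125, f₆=5.125, f₇=6.03125, f₈=7.
(h/2)·[f₀ + 2f₁ + 2f₂ + 2f₃ + 2f₄ + 2f₅ + 2f₆ + 2f₇ + f₈] = 0.0625·(58.75) = 3.671875.

3.671875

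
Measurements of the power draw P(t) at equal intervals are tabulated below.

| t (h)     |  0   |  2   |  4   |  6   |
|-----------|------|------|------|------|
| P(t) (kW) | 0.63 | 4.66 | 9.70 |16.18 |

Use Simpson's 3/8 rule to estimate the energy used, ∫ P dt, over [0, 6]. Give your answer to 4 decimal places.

h = 2, n = 3.
(3h/8)·[y₀ + 3y₁ + 3y₂ + y₃] = 0.75·(59.89) = 44.9175.

44.9175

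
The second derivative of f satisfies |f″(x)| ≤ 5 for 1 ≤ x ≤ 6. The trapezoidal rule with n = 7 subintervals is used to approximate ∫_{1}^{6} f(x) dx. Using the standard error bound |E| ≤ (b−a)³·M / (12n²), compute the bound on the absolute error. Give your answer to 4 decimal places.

1.0629

|E| ≤ (5)³·5 / (12·7²) = 625/588 = 1.0629.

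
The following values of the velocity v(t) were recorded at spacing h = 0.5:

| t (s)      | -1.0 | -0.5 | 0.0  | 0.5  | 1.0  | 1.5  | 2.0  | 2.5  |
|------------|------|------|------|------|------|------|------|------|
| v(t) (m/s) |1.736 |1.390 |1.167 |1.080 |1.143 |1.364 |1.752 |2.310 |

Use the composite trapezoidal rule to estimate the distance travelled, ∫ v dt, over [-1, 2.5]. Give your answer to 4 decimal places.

h = 0.5, n = 7.
(h/2)·[y₀ + 2y₁ + 2y₂ + 2y₃ + 2y₄ + 2y₅ + 2y₆ + y₇] = 0.25·(19.838) = 4.9595.

4.9595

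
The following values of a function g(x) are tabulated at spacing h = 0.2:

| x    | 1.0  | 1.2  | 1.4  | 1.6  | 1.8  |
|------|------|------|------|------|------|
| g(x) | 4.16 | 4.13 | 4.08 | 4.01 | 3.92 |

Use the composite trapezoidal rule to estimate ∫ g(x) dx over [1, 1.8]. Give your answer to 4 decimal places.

h = 0.2, n = 4.
(h/2)·[y₀ + 2y₁ + 2y₂ + 2y₃ + y₄] = 0.1·(32.52) = 3.2520.

3.2520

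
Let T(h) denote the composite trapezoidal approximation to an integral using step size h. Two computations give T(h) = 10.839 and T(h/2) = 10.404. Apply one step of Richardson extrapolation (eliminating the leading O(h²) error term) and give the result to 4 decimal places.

R = (4·T(h/2) − T(h)) / 3 = (4·10.404 − 10.839)/3 = (30.777)/3 = 10.2590.

10.2590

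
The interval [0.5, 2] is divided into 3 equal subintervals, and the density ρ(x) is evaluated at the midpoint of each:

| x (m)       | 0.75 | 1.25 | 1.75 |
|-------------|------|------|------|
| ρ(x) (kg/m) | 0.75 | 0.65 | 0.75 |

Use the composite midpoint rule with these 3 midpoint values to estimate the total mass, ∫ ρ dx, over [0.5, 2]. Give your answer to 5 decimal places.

h = 0.5, n = 3.
h·[y(m₁) + y(m₂) + y(m₃)] = 0.5·(2.15) = 1.07500.

1.07500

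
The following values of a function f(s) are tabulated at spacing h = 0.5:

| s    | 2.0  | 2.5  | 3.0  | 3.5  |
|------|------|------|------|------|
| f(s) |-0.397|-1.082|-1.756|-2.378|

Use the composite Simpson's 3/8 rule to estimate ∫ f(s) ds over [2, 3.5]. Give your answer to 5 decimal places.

h = 0.5, n = 3.
(3h/8)·[y₀ + 3y₁ + 3y₂ + y₃] = 0.1875·(-11.289) = -2.11669.

-2.11669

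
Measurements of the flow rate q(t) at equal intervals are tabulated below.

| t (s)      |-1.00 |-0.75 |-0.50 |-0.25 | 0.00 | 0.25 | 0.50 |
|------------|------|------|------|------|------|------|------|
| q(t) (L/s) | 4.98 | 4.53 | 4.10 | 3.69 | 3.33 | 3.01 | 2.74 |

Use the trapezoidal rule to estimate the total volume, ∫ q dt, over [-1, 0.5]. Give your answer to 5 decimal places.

5.63000

h = 0.25, n = 6.
(h/2)·[y₀ + 2y₁ + 2y₂ + 2y₃ + 2y₄ + 2y₅ + y₆] = 0.125·(45.04) = 5.63000.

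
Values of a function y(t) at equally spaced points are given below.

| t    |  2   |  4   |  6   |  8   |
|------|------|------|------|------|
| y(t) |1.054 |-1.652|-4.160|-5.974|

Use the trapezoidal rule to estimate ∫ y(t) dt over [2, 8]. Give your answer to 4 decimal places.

h = 2, n = 3.
(h/2)·[y₀ + 2y₁ + 2y₂ + y₃] = 1·(-16.544) = -16.5440.

-16.5440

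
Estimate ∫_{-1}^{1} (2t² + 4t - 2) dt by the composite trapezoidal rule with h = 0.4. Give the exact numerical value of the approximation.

-2.56

h = (1 − (-1))/5 = 0.4.
Nodes t₀,…,t₅ = -1, -0.6, -0.2, 0.2, 0.6, 1.
f(t) = 2t² + 4t - 2: f₀=-4, f₁=-3.68, f₂=-2.72, f₃=-1.12, f₄=1.12, f₅=4.
(h/2)·[f₀ + 2f₁ + 2f₂ + 2f₃ + 2f₄ + f₅] = 0.2·(-12.8) = -2.56.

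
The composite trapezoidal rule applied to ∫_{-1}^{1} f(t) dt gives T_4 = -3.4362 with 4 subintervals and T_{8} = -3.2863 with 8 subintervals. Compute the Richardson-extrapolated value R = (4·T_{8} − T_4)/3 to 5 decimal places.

R = (4·T_{8} − T_4) / 3 = (4·(-3.2863) − (-3.4362))/3 = (-9.7090)/3 = -3.23633.

-3.23633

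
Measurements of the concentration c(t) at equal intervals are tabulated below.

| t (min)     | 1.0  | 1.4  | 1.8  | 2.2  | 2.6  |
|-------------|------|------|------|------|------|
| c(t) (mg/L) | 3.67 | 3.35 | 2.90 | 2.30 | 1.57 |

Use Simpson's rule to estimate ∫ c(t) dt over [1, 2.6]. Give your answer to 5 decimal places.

4.48533

h = 0.4, n = 4.
(h/3)·[y₀ + 4y₁ + 2y₂ + 4y₃ + y₄] = 0.133333·(33.64) = 4.48533.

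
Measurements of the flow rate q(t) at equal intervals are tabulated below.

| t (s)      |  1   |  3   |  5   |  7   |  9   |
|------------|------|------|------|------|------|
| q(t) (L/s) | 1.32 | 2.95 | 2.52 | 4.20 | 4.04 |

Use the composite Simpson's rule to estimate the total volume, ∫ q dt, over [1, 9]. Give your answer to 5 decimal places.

26.00000

h = 2, n = 4.
(h/3)·[y₀ + 4y₁ + 2y₂ + 4y₃ + y₄] = 0.666667·(39.00) = 26.00000.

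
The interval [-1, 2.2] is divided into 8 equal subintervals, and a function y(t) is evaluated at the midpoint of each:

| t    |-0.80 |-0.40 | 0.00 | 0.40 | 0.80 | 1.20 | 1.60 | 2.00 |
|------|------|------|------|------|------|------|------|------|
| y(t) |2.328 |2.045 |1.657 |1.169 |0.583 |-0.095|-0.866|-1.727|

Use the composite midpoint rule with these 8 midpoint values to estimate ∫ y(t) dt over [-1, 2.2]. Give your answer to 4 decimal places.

h = 0.4, n = 8.
h·[y(m₁) + y(m₂) + y(m₃) + y(m₄) + y(m₅) + y(m₆) + y(m₇) + y(m₈)] = 0.4·(5.094) = 2.0376.

2.0376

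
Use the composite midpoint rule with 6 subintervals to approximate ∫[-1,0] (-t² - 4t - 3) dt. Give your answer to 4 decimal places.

h = (0 − (-1))/6 = 0.166667.
Midpoints m₁,…,m₆ = -0.916667, -0.75, -0.583333, -0.416667, -0.25, -0.083333.
f(m₁)=-0.173611, f(m₂)=-0.5625, f(m₃)=-1.006944, f(m₄)=-1.506944, f(m₅)=-2.0625, f(m₆)=-2.673611.
h·[f(m₁) + f(m₂) + f(m₃) + f(m₄) + f(m₅) + f(m₆)] = 0.166667·(-7.986111) = -1.3310.

-1.3310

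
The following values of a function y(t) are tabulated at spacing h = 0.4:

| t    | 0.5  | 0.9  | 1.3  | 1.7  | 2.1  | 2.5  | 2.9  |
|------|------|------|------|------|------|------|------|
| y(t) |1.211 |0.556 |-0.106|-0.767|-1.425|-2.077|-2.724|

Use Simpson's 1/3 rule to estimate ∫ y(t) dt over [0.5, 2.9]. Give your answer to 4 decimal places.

h = 0.4, n = 6.
(h/3)·[y₀ + 4y₁ + 2y₂ + 4y₃ + 2y₄ + 4y₅ + y₆] = 0.133333·(-13.727) = -1.8303.

-1.8303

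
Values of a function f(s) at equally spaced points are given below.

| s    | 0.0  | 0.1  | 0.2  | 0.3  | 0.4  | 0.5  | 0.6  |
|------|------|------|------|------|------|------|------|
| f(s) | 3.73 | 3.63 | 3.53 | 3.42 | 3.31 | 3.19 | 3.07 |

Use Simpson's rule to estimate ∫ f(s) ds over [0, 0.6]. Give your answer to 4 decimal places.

h = 0.1, n = 6.
(h/3)·[y₀ + 4y₁ + 2y₂ + 4y₃ + 2y₄ + 4y₅ + y₆] = 0.033333·(61.44) = 2.0480.

2.0480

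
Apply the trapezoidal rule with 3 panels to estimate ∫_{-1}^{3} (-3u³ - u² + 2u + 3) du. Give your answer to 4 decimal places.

-61.1852

h = (3 − (-1))/3 = 1.333333.
Nodes u₀,…,u₃ = -1, 0.333333, 1.666667, 3.
f(u) = -3u³ - u² + 2u + 3: f₀=3, f₁=3.444444, f₂=-10.333333, f₃=-81.
(h/2)·[f₀ + 2f₁ + 2f₂ + f₃] = 0.666667·(-91.777778) = -61.1852.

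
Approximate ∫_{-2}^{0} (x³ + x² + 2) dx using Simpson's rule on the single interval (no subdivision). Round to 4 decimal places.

S = (b−a)/6 · [f(-2) + 4f(-1) + f(0)] = 0.333333·[(-2) + 4·2 + 2] = 2.6667.

2.6667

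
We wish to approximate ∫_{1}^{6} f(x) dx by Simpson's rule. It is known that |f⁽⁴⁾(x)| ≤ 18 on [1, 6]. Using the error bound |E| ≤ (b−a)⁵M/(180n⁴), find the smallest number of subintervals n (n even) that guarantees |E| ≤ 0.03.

12

Need 56250/(180n⁴) ≤ 0.03.
n⁴ ≥ 56250/(180·0.03) = 10416.7 ⇒ n ≥ 10.1026, so the smallest even n is 12. (n must be even for Simpson's rule.)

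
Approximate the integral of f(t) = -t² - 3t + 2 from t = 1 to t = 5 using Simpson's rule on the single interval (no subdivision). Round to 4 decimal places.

S = (b−a)/6 · [f(1) + 4f(3) + f(5)] = 0.666667·[(-2) + 4·(-16) + (-38)] = -69.3333.

-69.3333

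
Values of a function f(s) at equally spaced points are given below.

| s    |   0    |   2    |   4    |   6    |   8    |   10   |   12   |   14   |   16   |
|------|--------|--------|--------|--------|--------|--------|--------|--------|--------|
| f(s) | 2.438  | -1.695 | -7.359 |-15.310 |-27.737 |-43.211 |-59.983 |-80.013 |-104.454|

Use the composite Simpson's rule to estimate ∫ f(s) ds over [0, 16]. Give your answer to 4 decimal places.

h = 2, n = 8.
(h/3)·[y₀ + 4y₁ + 2y₂ + 4y₃ + 2y₄ + 4y₅ + 2y₆ + 4y₇ + y₈] = 0.666667·(-853.090) = -568.7267.

-568.7267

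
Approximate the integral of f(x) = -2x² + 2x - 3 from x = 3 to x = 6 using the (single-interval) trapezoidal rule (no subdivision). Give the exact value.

T = (b−a)/2 · [f(3) + f(6)] = 1.5·[(-15) + (-63)] = -117.

-117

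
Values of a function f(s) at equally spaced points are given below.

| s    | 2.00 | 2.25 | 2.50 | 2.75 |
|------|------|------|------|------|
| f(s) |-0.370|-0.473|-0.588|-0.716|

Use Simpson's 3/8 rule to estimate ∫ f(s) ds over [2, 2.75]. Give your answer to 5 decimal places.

-0.40022

h = 0.25, n = 3.
(3h/8)·[y₀ + 3y₁ + 3y₂ + y₃] = 0.09375·(-4.269) = -0.40022.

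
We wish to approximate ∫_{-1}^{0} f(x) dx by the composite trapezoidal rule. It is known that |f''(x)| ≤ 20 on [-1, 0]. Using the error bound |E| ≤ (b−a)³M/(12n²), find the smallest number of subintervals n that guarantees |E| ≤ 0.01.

Need 20/(12n²) ≤ 0.01.
n² ≥ 20/(12·0.01) = 166.667 ⇒ n ≥ 12.9099, so the smallest n is 13.

13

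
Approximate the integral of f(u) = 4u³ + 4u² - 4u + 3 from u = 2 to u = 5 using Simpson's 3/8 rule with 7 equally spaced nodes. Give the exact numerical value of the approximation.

732

h = (5 − 2)/6 = 0.5.
Nodes u₀,…,u₆ = 2, 2.5, 3, 3.5, 4, 4.5, 5.
f(u) = 4u³ + 4u² - 4u + 3: f₀=43, f₁=80.5, f₂=135, f₃=209.5, f₄=307, f₅=430.5, f₆=583.
(3h/8)·[f₀ + 3f₁ + 3f₂ + 2f₃ + 3f₄ + 3f₅ + f₆] = 0.1875·(3904) = 732.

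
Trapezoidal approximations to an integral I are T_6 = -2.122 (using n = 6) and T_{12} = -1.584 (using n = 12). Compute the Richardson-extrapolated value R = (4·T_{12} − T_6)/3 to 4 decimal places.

R = (4·T_{12} − T_6) / 3 = (4·(-1.584) − (-2.122))/3 = (-4.214)/3 = -1.4047.

-1.4047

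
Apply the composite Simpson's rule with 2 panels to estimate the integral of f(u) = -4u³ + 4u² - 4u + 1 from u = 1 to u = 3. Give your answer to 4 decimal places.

-59.3333

h = (3 − 1)/2 = 1.
Nodes u₀,…,u₂ = 1, 2, 3.
f(u) = -4u³ + 4u² - 4u + 1: f₀=-3, f₁=-23, f₂=-83.
(h/3)·[f₀ + 4f₁ + f₂] = 0.333333·(-178) = -59.3333.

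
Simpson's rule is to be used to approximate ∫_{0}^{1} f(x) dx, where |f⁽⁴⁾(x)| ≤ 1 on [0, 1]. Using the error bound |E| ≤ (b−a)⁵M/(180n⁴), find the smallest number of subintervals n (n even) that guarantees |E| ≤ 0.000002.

8

Need 1/(180n⁴) ≤ 0.000002.
n⁴ ≥ 1/(180·0.000002) = 2777.78 ⇒ n ≥ 7.2598, so the smallest even n is 8. (n must be even for Simpson's rule.)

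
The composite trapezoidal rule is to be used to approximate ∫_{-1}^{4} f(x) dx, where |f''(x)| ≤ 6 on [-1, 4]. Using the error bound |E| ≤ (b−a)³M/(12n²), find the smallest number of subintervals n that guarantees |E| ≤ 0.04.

Need 750/(12n²) ≤ 0.04.
n² ≥ 750/(12·0.04) = 1562.5 ⇒ n ≥ 39.5285, so the smallest n is 40.

40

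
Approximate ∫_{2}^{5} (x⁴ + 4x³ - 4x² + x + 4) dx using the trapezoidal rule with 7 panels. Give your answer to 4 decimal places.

h = (5 − 2)/7 = 0.428571.
Nodes x₀,…,x₇ = 2, 2.428571, 2.857143, 3.285714, 3.714286, 4.142857, 4.571429, 5.
f(x) = x⁴ + 4x³ - 4x² + x + 4: f₀=38, f₁=74.917118, f₂=134.137443, f₃=222.543107, f₄=347.825906, f₅=518.487297, f₆=743.838401, f₇=1034.
(h/2)·[f₀ + 2f₁ + 2f₂ + 2f₃ + 2f₄ + 2f₅ + 2f₆ + f₇] = 0.214286·(5155.498542) = 1104.7497.

1104.7497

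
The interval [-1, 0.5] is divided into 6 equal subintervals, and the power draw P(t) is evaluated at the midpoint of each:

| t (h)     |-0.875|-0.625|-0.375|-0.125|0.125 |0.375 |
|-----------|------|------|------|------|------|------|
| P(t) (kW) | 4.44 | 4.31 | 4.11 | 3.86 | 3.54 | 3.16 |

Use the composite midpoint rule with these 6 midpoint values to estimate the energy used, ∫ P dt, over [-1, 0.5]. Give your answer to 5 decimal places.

h = 0.25, n = 6.
h·[y(m₁) + y(m₂) + y(m₃) + y(m₄) + y(m₅) + y(m₆)] = 0.25·(23.42) = 5.85500.

5.85500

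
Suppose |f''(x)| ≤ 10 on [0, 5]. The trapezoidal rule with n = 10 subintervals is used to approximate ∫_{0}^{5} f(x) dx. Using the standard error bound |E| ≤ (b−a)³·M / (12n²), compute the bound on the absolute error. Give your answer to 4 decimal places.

1.0417

|E| ≤ (5)³·10 / (12·10²) = 1250/1200 = 1.0417.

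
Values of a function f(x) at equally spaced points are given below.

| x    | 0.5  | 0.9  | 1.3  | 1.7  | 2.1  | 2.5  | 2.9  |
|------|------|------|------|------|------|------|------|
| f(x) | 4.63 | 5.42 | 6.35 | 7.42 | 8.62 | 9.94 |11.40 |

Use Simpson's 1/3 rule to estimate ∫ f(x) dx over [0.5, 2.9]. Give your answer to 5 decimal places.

18.27867

h = 0.4, n = 6.
(h/3)·[y₀ + 4y₁ + 2y₂ + 4y₃ + 2y₄ + 4y₅ + y₆] = 0.133333·(137.09) = 18.27867.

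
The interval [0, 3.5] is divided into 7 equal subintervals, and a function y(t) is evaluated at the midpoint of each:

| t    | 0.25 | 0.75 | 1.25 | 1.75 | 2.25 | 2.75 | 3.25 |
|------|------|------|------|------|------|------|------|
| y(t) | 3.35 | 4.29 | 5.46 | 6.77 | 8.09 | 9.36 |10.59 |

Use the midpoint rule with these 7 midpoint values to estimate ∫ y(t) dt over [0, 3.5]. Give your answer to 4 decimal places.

23.9550

h = 0.5, n = 7.
h·[y(m₁) + y(m₂) + y(m₃) + y(m₄) + y(m₅) + y(m₆) + y(m₇)] = 0.5·(47.91) = 23.9550.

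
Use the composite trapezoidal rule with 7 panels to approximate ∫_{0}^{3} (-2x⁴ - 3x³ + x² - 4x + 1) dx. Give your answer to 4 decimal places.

-168.3973

h = (3 − 0)/7 = 0.428571.
Nodes x₀,…,x₇ = 0, 0.428571, 0.857143, 1.285714, 1.714286, 2.142857, 2.571429, 3.
f(x) = -2x⁴ - 3x³ + x² - 4x + 1: f₀=1, f₁=-0.834236, f₂=-4.662641, f₃=-14.331112, f₄=-35.304873, f₅=-74.668471, f₆=-141.125781, f₇=-245.
(h/2)·[f₀ + 2f₁ + 2f₂ + 2f₃ + 2f₄ + 2f₅ + 2f₆ + f₇] = 0.214286·(-785.854227) = -168.3973.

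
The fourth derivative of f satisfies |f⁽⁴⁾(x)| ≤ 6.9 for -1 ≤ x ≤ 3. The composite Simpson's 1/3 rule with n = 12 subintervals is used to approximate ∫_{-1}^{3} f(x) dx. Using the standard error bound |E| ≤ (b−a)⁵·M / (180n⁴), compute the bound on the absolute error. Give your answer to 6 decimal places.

0.001893

|E| ≤ (4)⁵·6.9 / (180·12⁴) = 7065.6/3732480 = 0.001893.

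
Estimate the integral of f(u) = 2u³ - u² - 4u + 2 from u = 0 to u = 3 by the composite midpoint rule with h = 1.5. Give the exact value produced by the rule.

h = (3 − 0)/2 = 1.5.
Midpoints m₁,…,m₂ = 0.75, 2.25.
f(m₁)=-0.71875, f(m₂)=10.71875.
h·[f(m₁) + f(m₂)] = 1.5·(10) = 15.

15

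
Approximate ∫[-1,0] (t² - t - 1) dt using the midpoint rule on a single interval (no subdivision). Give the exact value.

-0.25

M = (b−a)·f(-0.5) = 1·(-0.25) = -0.25.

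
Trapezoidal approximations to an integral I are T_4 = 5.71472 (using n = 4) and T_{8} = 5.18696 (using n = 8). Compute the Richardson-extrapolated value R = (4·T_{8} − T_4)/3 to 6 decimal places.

R = (4·T_{8} − T_4) / 3 = (4·5.18696 − 5.71472)/3 = (15.03312)/3 = 5.011040.

5.011040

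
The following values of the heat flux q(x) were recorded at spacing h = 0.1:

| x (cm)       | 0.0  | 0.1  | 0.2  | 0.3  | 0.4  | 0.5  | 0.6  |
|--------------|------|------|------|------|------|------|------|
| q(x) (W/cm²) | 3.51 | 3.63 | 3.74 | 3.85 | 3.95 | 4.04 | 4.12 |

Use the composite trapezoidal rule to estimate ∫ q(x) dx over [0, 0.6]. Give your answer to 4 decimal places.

2.3025

h = 0.1, n = 6.
(h/2)·[y₀ + 2y₁ + 2y₂ + 2y₃ + 2y₄ + 2y₅ + y₆] = 0.05·(46.05) = 2.3025.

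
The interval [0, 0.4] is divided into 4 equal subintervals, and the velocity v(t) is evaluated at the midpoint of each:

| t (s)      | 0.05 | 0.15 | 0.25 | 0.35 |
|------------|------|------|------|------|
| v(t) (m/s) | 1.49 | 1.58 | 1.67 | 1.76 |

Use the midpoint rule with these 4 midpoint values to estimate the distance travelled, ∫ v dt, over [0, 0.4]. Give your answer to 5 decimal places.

h = 0.1, n = 4.
h·[y(m₁) + y(m₂) + y(m₃) + y(m₄)] = 0.1·(6.50) = 0.65000.

0.65000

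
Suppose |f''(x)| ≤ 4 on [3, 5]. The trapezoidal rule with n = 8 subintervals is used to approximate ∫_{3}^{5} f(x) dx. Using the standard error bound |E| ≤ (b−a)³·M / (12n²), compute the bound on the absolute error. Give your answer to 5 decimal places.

|E| ≤ (2)³·4 / (12·8²) = 32/768 = 0.04167.

0.04167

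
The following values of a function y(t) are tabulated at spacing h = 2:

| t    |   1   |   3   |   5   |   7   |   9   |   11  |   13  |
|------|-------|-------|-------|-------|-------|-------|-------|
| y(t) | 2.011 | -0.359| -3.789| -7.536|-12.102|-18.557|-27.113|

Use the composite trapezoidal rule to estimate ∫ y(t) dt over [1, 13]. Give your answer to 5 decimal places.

h = 2, n = 6.
(h/2)·[y₀ + 2y₁ + 2y₂ + 2y₃ + 2y₄ + 2y₅ + y₆] = 1·(-109.788) = -109.78800.

-109.78800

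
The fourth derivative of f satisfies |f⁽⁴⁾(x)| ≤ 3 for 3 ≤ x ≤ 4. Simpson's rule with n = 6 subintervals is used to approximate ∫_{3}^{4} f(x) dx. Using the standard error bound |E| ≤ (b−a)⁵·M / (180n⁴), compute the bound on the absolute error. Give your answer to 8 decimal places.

|E| ≤ (1)⁵·3 / (180·6⁴) = 3/233280 = 0.00001286.

0.00001286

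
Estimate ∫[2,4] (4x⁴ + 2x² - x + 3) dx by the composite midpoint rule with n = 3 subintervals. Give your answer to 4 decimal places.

h = (4 − 2)/3 = 0.666667.
Midpoints m₁,…,m₃ = 2.333333, 3, 3.666667.
f(m₁)=130.123457, f(m₂)=342, f(m₃)=749.234568.
h·[f(m₁) + f(m₂) + f(m₃)] = 0.666667·(1221.358025) = 814.2387.

814.2387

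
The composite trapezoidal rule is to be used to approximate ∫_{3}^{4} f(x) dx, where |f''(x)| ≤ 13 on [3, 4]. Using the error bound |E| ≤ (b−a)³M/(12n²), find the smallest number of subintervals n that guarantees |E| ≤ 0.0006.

Need 13/(12n²) ≤ 0.0006.
n² ≥ 13/(12·0.0006) = 1805.56 ⇒ n ≥ 42.4918, so the smallest n is 43.

43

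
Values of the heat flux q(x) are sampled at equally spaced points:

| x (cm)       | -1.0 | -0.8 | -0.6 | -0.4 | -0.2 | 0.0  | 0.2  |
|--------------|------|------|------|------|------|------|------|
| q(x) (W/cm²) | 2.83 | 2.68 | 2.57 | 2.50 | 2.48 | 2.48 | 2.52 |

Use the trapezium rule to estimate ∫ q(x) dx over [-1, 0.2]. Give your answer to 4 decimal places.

3.0770

h = 0.2, n = 6.
(h/2)·[y₀ + 2y₁ + 2y₂ + 2y₃ + 2y₄ + 2y₅ + y₆] = 0.1·(30.77) = 3.0770.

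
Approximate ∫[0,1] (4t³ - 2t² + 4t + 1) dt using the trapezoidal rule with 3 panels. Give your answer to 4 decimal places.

3.4074

h = (1 − 0)/3 = 0.333333.
Nodes t₀,…,t₃ = 0, 0.333333, 0.666667, 1.
f(t) = 4t³ - 2t² + 4t + 1: f₀=1, f₁=2.259259, f₂=3.962963, f₃=7.
(h/2)·[f₀ + 2f₁ + 2f₂ + f₃] = 0.166667·(20.444444) = 3.4074.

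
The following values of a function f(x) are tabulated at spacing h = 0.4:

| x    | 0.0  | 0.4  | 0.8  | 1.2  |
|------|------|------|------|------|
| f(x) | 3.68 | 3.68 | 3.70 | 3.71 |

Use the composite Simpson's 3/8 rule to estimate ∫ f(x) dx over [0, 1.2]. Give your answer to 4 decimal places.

h = 0.4, n = 3.
(3h/8)·[y₀ + 3y₁ + 3y₂ + y₃] = 0.15·(29.53) = 4.4295.

4.4295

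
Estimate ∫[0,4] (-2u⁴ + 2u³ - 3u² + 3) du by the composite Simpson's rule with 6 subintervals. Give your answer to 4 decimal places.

-333.8107

h = (4 − 0)/6 = 0.666667.
Nodes u₀,…,u₆ = 0, 0.666667, 1.333333, 2, 2.666667, 3.333333, 4.
f(u) = -2u⁴ + 2u³ - 3u² + 3: f₀=3, f₁=1.864198, f₂=-3.913580, f₃=-25, f₄=-81.543210, f₅=-203.172840, f₆=-429.
(h/3)·[f₀ + 4f₁ + 2f₂ + 4f₃ + 2f₄ + 4f₅ + f₆] = 0.222222·(-1502.148148) = -333.8107.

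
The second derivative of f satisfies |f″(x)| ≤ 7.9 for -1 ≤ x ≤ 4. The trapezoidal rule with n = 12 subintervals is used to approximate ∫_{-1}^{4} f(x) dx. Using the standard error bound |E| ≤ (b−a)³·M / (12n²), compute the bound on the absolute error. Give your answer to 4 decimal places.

|E| ≤ (5)³·7.9 / (12·12²) = 987.5/1728 = 0.5715.

0.5715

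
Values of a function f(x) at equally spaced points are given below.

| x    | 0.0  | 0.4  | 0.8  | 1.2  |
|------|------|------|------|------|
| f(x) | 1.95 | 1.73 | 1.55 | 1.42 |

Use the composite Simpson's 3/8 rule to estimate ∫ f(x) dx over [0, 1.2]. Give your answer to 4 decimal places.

1.9815

h = 0.4, n = 3.
(3h/8)·[y₀ + 3y₁ + 3y₂ + y₃] = 0.15·(13.21) = 1.9815.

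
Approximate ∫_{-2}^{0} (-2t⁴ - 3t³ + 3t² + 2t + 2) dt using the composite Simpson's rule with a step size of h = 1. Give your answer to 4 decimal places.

h = (0 − (-2))/2 = 1.
Nodes t₀,…,t₂ = -2, -1, 0.
f(t) = -2t⁴ - 3t³ + 3t² + 2t + 2: f₀=2, f₁=4, f₂=2.
(h/3)·[f₀ + 4f₁ + f₂] = 0.333333·(20) = 6.6667.

6.6667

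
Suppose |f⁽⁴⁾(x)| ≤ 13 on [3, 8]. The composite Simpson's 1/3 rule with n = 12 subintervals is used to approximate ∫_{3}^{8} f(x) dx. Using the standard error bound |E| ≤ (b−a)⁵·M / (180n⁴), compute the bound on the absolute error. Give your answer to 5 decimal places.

|E| ≤ (5)⁵·13 / (180·12⁴) = 40625/3732480 = 0.01088.

0.01088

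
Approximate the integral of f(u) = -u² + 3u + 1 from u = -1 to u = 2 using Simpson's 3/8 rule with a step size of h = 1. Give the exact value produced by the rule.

h = (2 − (-1))/3 = 1.
Nodes u₀,…,u₃ = -1, 0, 1, 2.
f(u) = -u² + 3u + 1: f₀=-3, f₁=1, f₂=3, f₃=3.
(3h/8)·[f₀ + 3f₁ + 3f₂ + f₃] = 0.375·(12) = 4.5.

4.5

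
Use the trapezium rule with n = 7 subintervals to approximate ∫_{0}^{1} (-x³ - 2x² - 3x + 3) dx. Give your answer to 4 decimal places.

0.5714

h = (1 − 0)/7 = 0.142857.
Nodes x₀,…,x₇ = 0, 0.142857, 0.285714, 0.428571, 0.571429, 0.714286, 0.857143, 1.
f(x) = -x³ - 2x² - 3x + 3: f₀=3, f₁=2.527697, f₂=1.956268, f₃=1.268222, f₄=0.446064, f₅=-0.527697, f₆=-1.670554, f₇=-3.
(h/2)·[f₀ + 2f₁ + 2f₂ + 2f₃ + 2f₄ + 2f₅ + 2f₆ + f₇] = 0.071429·(8) = 0.5714.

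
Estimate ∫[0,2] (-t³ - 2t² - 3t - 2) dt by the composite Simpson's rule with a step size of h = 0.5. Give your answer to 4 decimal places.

h = (2 − 0)/4 = 0.5.
Nodes t₀,…,t₄ = 0, 0.5, 1, 1.5, 2.
f(t) = -t³ - 2t² - 3t - 2: f₀=-2, f₁=-4.125, f₂=-8, f₃=-14.375, f₄=-24.
(h/3)·[f₀ + 4f₁ + 2f₂ + 4f₃ + f₄] = 0.166667·(-116) = -19.3333.

-19.3333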